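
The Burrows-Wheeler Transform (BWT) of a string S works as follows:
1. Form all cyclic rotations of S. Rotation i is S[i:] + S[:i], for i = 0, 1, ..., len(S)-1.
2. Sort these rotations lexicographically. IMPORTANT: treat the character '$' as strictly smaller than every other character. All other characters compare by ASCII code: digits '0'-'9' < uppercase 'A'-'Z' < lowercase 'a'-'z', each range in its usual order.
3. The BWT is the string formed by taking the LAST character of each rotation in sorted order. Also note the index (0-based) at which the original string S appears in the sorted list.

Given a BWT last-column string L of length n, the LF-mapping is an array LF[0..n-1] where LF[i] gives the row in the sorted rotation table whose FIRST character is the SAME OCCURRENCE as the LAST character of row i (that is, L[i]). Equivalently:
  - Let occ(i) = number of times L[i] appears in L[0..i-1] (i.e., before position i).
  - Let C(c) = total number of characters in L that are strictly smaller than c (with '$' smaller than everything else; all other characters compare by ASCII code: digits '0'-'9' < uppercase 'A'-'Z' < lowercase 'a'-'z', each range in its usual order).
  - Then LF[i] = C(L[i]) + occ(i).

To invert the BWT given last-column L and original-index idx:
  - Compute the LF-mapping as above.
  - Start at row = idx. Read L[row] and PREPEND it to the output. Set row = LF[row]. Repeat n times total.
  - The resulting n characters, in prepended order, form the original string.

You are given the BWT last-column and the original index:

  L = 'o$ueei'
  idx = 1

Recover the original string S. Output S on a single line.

Answer: eiueo$

Derivation:
LF mapping: 4 0 5 1 2 3
Walk LF starting at row 1, prepending L[row]:
  step 1: row=1, L[1]='$', prepend. Next row=LF[1]=0
  step 2: row=0, L[0]='o', prepend. Next row=LF[0]=4
  step 3: row=4, L[4]='e', prepend. Next row=LF[4]=2
  step 4: row=2, L[2]='u', prepend. Next row=LF[2]=5
  step 5: row=5, L[5]='i', prepend. Next row=LF[5]=3
  step 6: row=3, L[3]='e', prepend. Next row=LF[3]=1
Reversed output: eiueo$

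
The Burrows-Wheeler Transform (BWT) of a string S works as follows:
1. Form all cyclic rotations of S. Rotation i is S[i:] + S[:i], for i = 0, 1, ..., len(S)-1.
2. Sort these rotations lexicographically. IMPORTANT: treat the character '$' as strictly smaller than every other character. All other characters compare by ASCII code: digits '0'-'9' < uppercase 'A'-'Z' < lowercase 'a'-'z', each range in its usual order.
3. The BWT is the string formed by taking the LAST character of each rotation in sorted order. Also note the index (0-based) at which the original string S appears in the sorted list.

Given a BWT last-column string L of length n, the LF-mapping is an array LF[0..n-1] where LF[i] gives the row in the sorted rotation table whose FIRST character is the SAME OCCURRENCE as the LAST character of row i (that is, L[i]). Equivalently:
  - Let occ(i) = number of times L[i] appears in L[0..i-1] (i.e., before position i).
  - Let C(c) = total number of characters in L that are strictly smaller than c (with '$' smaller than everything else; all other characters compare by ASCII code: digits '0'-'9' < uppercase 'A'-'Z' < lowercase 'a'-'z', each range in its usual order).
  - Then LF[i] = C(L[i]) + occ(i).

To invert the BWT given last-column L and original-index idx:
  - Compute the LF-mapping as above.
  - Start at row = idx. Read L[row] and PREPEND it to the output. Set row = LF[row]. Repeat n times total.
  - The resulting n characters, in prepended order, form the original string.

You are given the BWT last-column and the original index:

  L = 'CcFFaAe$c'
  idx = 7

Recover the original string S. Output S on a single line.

LF mapping: 2 6 3 4 5 1 8 0 7
Walk LF starting at row 7, prepending L[row]:
  step 1: row=7, L[7]='$', prepend. Next row=LF[7]=0
  step 2: row=0, L[0]='C', prepend. Next row=LF[0]=2
  step 3: row=2, L[2]='F', prepend. Next row=LF[2]=3
  step 4: row=3, L[3]='F', prepend. Next row=LF[3]=4
  step 5: row=4, L[4]='a', prepend. Next row=LF[4]=5
  step 6: row=5, L[5]='A', prepend. Next row=LF[5]=1
  step 7: row=1, L[1]='c', prepend. Next row=LF[1]=6
  step 8: row=6, L[6]='e', prepend. Next row=LF[6]=8
  step 9: row=8, L[8]='c', prepend. Next row=LF[8]=7
Reversed output: cecAaFFC$

Answer: cecAaFFC$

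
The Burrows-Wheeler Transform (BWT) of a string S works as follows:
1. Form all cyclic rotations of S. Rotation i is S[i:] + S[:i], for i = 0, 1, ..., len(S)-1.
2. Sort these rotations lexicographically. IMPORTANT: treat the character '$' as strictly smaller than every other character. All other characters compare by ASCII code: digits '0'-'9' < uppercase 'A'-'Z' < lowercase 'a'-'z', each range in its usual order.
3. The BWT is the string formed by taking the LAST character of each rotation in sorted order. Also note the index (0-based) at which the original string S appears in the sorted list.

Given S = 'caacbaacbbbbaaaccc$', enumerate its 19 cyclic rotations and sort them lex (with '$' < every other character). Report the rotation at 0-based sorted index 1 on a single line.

Answer: aaaccc$caacbaacbbbb

Derivation:
All 19 rotations (rotation i = S[i:]+S[:i]):
  rot[0] = caacbaacbbbbaaaccc$
  rot[1] = aacbaacbbbbaaaccc$c
  rot[2] = acbaacbbbbaaaccc$ca
  rot[3] = cbaacbbbbaaaccc$caa
  rot[4] = baacbbbbaaaccc$caac
  rot[5] = aacbbbbaaaccc$caacb
  rot[6] = acbbbbaaaccc$caacba
  rot[7] = cbbbbaaaccc$caacbaa
  rot[8] = bbbbaaaccc$caacbaac
  rot[9] = bbbaaaccc$caacbaacb
  rot[10] = bbaaaccc$caacbaacbb
  rot[11] = baaaccc$caacbaacbbb
  rot[12] = aaaccc$caacbaacbbbb
  rot[13] = aaccc$caacbaacbbbba
  rot[14] = accc$caacbaacbbbbaa
  rot[15] = ccc$caacbaacbbbbaaa
  rot[16] = cc$caacbaacbbbbaaac
  rot[17] = c$caacbaacbbbbaaacc
  rot[18] = $caacbaacbbbbaaaccc
Sorted (with $ < everything):
  sorted[0] = $caacbaacbbbbaaaccc
  sorted[1] = aaaccc$caacbaacbbbb
  sorted[2] = aacbaacbbbbaaaccc$c
  sorted[3] = aacbbbbaaaccc$caacb
  sorted[4] = aaccc$caacbaacbbbba
  sorted[5] = acbaacbbbbaaaccc$ca
  sorted[6] = acbbbbaaaccc$caacba
  sorted[7] = accc$caacbaacbbbbaa
  sorted[8] = baaaccc$caacbaacbbb
  sorted[9] = baacbbbbaaaccc$caac
  sorted[10] = bbaaaccc$caacbaacbb
  sorted[11] = bbbaaaccc$caacbaacb
  sorted[12] = bbbbaaaccc$caacbaac
  sorted[13] = c$caacbaacbbbbaaacc
  sorted[14] = caacbaacbbbbaaaccc$
  sorted[15] = cbaacbbbbaaaccc$caa
  sorted[16] = cbbbbaaaccc$caacbaa
  sorted[17] = cc$caacbaacbbbbaaac
  sorted[18] = ccc$caacbaacbbbbaaa
sorted[1] = aaaccc$caacbaacbbbb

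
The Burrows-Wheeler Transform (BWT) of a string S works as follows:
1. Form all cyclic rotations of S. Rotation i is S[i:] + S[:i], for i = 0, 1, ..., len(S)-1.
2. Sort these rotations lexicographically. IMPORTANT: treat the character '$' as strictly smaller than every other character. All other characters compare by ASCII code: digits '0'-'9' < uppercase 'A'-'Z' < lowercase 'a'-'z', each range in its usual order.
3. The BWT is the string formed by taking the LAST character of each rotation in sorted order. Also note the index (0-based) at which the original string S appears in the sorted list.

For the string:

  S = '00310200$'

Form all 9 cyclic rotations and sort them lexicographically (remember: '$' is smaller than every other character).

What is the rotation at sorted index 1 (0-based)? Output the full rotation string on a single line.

Answer: 0$0031020

Derivation:
All 9 rotations (rotation i = S[i:]+S[:i]):
  rot[0] = 00310200$
  rot[1] = 0310200$0
  rot[2] = 310200$00
  rot[3] = 10200$003
  rot[4] = 0200$0031
  rot[5] = 200$00310
  rot[6] = 00$003102
  rot[7] = 0$0031020
  rot[8] = $00310200
Sorted (with $ < everything):
  sorted[0] = $00310200
  sorted[1] = 0$0031020
  sorted[2] = 00$003102
  sorted[3] = 00310200$
  sorted[4] = 0200$0031
  sorted[5] = 0310200$0
  sorted[6] = 10200$003
  sorted[7] = 200$00310
  sorted[8] = 310200$00
sorted[1] = 0$0031020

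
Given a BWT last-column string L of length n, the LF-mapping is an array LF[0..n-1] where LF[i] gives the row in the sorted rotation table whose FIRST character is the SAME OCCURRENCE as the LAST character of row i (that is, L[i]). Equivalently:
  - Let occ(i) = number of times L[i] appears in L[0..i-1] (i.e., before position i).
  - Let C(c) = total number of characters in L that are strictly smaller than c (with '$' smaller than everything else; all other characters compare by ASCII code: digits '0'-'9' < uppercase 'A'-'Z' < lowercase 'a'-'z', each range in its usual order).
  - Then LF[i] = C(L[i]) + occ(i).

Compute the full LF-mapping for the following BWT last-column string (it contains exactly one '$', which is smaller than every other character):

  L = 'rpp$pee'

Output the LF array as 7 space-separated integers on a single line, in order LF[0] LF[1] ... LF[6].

Char counts: '$':1, 'e':2, 'p':3, 'r':1
C (first-col start): C('$')=0, C('e')=1, C('p')=3, C('r')=6
L[0]='r': occ=0, LF[0]=C('r')+0=6+0=6
L[1]='p': occ=0, LF[1]=C('p')+0=3+0=3
L[2]='p': occ=1, LF[2]=C('p')+1=3+1=4
L[3]='$': occ=0, LF[3]=C('$')+0=0+0=0
L[4]='p': occ=2, LF[4]=C('p')+2=3+2=5
L[5]='e': occ=0, LF[5]=C('e')+0=1+0=1
L[6]='e': occ=1, LF[6]=C('e')+1=1+1=2

Answer: 6 3 4 0 5 1 2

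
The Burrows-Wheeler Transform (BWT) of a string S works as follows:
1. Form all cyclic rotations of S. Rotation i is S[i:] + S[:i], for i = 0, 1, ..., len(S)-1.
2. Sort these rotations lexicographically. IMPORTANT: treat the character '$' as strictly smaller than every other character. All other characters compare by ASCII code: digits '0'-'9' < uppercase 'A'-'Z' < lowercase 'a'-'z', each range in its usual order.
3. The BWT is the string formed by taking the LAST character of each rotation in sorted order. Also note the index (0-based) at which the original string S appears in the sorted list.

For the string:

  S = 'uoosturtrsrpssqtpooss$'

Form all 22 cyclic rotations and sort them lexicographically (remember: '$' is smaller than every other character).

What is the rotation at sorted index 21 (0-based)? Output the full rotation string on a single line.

All 22 rotations (rotation i = S[i:]+S[:i]):
  rot[0] = uoosturtrsrpssqtpooss$
  rot[1] = oosturtrsrpssqtpooss$u
  rot[2] = osturtrsrpssqtpooss$uo
  rot[3] = sturtrsrpssqtpooss$uoo
  rot[4] = turtrsrpssqtpooss$uoos
  rot[5] = urtrsrpssqtpooss$uoost
  rot[6] = rtrsrpssqtpooss$uoostu
  rot[7] = trsrpssqtpooss$uoostur
  rot[8] = rsrpssqtpooss$uoosturt
  rot[9] = srpssqtpooss$uoosturtr
  rot[10] = rpssqtpooss$uoosturtrs
  rot[11] = pssqtpooss$uoosturtrsr
  rot[12] = ssqtpooss$uoosturtrsrp
  rot[13] = sqtpooss$uoosturtrsrps
  rot[14] = qtpooss$uoosturtrsrpss
  rot[15] = tpooss$uoosturtrsrpssq
  rot[16] = pooss$uoosturtrsrpssqt
  rot[17] = ooss$uoosturtrsrpssqtp
  rot[18] = oss$uoosturtrsrpssqtpo
  rot[19] = ss$uoosturtrsrpssqtpoo
  rot[20] = s$uoosturtrsrpssqtpoos
  rot[21] = $uoosturtrsrpssqtpooss
Sorted (with $ < everything):
  sorted[0] = $uoosturtrsrpssqtpooss
  sorted[1] = ooss$uoosturtrsrpssqtp
  sorted[2] = oosturtrsrpssqtpooss$u
  sorted[3] = oss$uoosturtrsrpssqtpo
  sorted[4] = osturtrsrpssqtpooss$uo
  sorted[5] = pooss$uoosturtrsrpssqt
  sorted[6] = pssqtpooss$uoosturtrsr
  sorted[7] = qtpooss$uoosturtrsrpss
  sorted[8] = rpssqtpooss$uoosturtrs
  sorted[9] = rsrpssqtpooss$uoosturt
  sorted[10] = rtrsrpssqtpooss$uoostu
  sorted[11] = s$uoosturtrsrpssqtpoos
  sorted[12] = sqtpooss$uoosturtrsrps
  sorted[13] = srpssqtpooss$uoosturtr
  sorted[14] = ss$uoosturtrsrpssqtpoo
  sorted[15] = ssqtpooss$uoosturtrsrp
  sorted[16] = sturtrsrpssqtpooss$uoo
  sorted[17] = tpooss$uoosturtrsrpssq
  sorted[18] = trsrpssqtpooss$uoostur
  sorted[19] = turtrsrpssqtpooss$uoos
  sorted[20] = uoosturtrsrpssqtpooss$
  sorted[21] = urtrsrpssqtpooss$uoost
sorted[21] = urtrsrpssqtpooss$uoost

Answer: urtrsrpssqtpooss$uoost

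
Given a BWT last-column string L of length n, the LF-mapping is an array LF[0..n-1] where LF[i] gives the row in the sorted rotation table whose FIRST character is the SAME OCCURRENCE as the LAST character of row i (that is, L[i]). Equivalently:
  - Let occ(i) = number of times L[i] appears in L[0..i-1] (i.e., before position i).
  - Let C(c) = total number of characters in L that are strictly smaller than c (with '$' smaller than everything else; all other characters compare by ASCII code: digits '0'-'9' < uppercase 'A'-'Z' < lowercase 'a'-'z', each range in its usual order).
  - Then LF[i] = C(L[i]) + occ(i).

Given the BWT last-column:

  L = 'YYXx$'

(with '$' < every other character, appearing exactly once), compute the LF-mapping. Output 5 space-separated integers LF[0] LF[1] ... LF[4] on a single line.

Answer: 2 3 1 4 0

Derivation:
Char counts: '$':1, 'X':1, 'Y':2, 'x':1
C (first-col start): C('$')=0, C('X')=1, C('Y')=2, C('x')=4
L[0]='Y': occ=0, LF[0]=C('Y')+0=2+0=2
L[1]='Y': occ=1, LF[1]=C('Y')+1=2+1=3
L[2]='X': occ=0, LF[2]=C('X')+0=1+0=1
L[3]='x': occ=0, LF[3]=C('x')+0=4+0=4
L[4]='$': occ=0, LF[4]=C('$')+0=0+0=0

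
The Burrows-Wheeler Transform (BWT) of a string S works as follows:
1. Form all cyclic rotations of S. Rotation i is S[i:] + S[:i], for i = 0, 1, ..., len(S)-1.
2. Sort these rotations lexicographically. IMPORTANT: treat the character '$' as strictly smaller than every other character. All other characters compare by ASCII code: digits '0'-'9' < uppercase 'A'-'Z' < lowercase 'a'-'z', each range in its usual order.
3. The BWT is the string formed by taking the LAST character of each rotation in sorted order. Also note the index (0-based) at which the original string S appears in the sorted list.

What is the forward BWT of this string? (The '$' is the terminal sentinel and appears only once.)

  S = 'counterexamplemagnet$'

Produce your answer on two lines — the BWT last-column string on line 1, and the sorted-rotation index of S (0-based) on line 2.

Answer: tmx$ltnrapeagucmeenoe
3

Derivation:
All 21 rotations (rotation i = S[i:]+S[:i]):
  rot[0] = counterexamplemagnet$
  rot[1] = ounterexamplemagnet$c
  rot[2] = unterexamplemagnet$co
  rot[3] = nterexamplemagnet$cou
  rot[4] = terexamplemagnet$coun
  rot[5] = erexamplemagnet$count
  rot[6] = rexamplemagnet$counte
  rot[7] = examplemagnet$counter
  rot[8] = xamplemagnet$countere
  rot[9] = amplemagnet$counterex
  rot[10] = mplemagnet$counterexa
  rot[11] = plemagnet$counterexam
  rot[12] = lemagnet$counterexamp
  rot[13] = emagnet$counterexampl
  rot[14] = magnet$counterexample
  rot[15] = agnet$counterexamplem
  rot[16] = gnet$counterexamplema
  rot[17] = net$counterexamplemag
  rot[18] = et$counterexamplemagn
  rot[19] = t$counterexamplemagne
  rot[20] = $counterexamplemagnet
Sorted (with $ < everything):
  sorted[0] = $counterexamplemagnet  (last char: 't')
  sorted[1] = agnet$counterexamplem  (last char: 'm')
  sorted[2] = amplemagnet$counterex  (last char: 'x')
  sorted[3] = counterexamplemagnet$  (last char: '$')
  sorted[4] = emagnet$counterexampl  (last char: 'l')
  sorted[5] = erexamplemagnet$count  (last char: 't')
  sorted[6] = et$counterexamplemagn  (last char: 'n')
  sorted[7] = examplemagnet$counter  (last char: 'r')
  sorted[8] = gnet$counterexamplema  (last char: 'a')
  sorted[9] = lemagnet$counterexamp  (last char: 'p')
  sorted[10] = magnet$counterexample  (last char: 'e')
  sorted[11] = mplemagnet$counterexa  (last char: 'a')
  sorted[12] = net$counterexamplemag  (last char: 'g')
  sorted[13] = nterexamplemagnet$cou  (last char: 'u')
  sorted[14] = ounterexamplemagnet$c  (last char: 'c')
  sorted[15] = plemagnet$counterexam  (last char: 'm')
  sorted[16] = rexamplemagnet$counte  (last char: 'e')
  sorted[17] = t$counterexamplemagne  (last char: 'e')
  sorted[18] = terexamplemagnet$coun  (last char: 'n')
  sorted[19] = unterexamplemagnet$co  (last char: 'o')
  sorted[20] = xamplemagnet$countere  (last char: 'e')
Last column: tmx$ltnrapeagucmeenoe
Original string S is at sorted index 3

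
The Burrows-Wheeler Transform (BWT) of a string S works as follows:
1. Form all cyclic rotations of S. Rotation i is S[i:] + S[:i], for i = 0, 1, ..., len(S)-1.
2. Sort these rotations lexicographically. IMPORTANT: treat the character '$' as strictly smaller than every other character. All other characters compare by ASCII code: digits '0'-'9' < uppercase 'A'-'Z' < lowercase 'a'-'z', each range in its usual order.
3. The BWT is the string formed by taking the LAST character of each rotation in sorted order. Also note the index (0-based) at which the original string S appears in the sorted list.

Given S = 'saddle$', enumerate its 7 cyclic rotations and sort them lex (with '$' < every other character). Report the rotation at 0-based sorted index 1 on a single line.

Answer: addle$s

Derivation:
All 7 rotations (rotation i = S[i:]+S[:i]):
  rot[0] = saddle$
  rot[1] = addle$s
  rot[2] = ddle$sa
  rot[3] = dle$sad
  rot[4] = le$sadd
  rot[5] = e$saddl
  rot[6] = $saddle
Sorted (with $ < everything):
  sorted[0] = $saddle
  sorted[1] = addle$s
  sorted[2] = ddle$sa
  sorted[3] = dle$sad
  sorted[4] = e$saddl
  sorted[5] = le$sadd
  sorted[6] = saddle$
sorted[1] = addle$s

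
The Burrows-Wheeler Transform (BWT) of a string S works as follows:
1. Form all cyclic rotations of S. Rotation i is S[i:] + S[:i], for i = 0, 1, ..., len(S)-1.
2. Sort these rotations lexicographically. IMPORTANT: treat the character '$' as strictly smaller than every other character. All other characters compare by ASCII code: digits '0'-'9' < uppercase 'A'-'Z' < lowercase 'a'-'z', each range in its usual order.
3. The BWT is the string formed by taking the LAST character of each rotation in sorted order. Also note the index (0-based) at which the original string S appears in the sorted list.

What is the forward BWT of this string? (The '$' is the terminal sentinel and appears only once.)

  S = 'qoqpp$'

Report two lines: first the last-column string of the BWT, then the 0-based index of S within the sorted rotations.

Answer: pqpq$o
4

Derivation:
All 6 rotations (rotation i = S[i:]+S[:i]):
  rot[0] = qoqpp$
  rot[1] = oqpp$q
  rot[2] = qpp$qo
  rot[3] = pp$qoq
  rot[4] = p$qoqp
  rot[5] = $qoqpp
Sorted (with $ < everything):
  sorted[0] = $qoqpp  (last char: 'p')
  sorted[1] = oqpp$q  (last char: 'q')
  sorted[2] = p$qoqp  (last char: 'p')
  sorted[3] = pp$qoq  (last char: 'q')
  sorted[4] = qoqpp$  (last char: '$')
  sorted[5] = qpp$qo  (last char: 'o')
Last column: pqpq$o
Original string S is at sorted index 4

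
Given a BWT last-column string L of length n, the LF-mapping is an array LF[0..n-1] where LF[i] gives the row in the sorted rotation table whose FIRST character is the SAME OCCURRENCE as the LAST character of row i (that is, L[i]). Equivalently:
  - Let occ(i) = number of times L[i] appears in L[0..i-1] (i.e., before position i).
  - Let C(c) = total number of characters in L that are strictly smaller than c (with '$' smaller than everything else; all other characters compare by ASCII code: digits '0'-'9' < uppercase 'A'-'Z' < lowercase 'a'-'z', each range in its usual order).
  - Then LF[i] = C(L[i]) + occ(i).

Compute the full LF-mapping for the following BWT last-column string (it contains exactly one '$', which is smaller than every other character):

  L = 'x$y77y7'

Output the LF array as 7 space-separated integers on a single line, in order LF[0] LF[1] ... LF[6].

Char counts: '$':1, '7':3, 'x':1, 'y':2
C (first-col start): C('$')=0, C('7')=1, C('x')=4, C('y')=5
L[0]='x': occ=0, LF[0]=C('x')+0=4+0=4
L[1]='$': occ=0, LF[1]=C('$')+0=0+0=0
L[2]='y': occ=0, LF[2]=C('y')+0=5+0=5
L[3]='7': occ=0, LF[3]=C('7')+0=1+0=1
L[4]='7': occ=1, LF[4]=C('7')+1=1+1=2
L[5]='y': occ=1, LF[5]=C('y')+1=5+1=6
L[6]='7': occ=2, LF[6]=C('7')+2=1+2=3

Answer: 4 0 5 1 2 6 3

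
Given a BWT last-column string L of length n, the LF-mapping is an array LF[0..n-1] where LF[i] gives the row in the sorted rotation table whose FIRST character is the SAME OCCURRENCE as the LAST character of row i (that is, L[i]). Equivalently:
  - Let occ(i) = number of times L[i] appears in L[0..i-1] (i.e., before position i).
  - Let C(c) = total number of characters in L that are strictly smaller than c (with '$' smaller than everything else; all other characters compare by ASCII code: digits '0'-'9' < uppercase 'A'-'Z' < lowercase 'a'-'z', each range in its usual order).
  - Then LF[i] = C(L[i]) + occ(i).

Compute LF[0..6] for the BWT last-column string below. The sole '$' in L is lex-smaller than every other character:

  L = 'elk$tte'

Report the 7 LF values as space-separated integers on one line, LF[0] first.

Answer: 1 4 3 0 5 6 2

Derivation:
Char counts: '$':1, 'e':2, 'k':1, 'l':1, 't':2
C (first-col start): C('$')=0, C('e')=1, C('k')=3, C('l')=4, C('t')=5
L[0]='e': occ=0, LF[0]=C('e')+0=1+0=1
L[1]='l': occ=0, LF[1]=C('l')+0=4+0=4
L[2]='k': occ=0, LF[2]=C('k')+0=3+0=3
L[3]='$': occ=0, LF[3]=C('$')+0=0+0=0
L[4]='t': occ=0, LF[4]=C('t')+0=5+0=5
L[5]='t': occ=1, LF[5]=C('t')+1=5+1=6
L[6]='e': occ=1, LF[6]=C('e')+1=1+1=2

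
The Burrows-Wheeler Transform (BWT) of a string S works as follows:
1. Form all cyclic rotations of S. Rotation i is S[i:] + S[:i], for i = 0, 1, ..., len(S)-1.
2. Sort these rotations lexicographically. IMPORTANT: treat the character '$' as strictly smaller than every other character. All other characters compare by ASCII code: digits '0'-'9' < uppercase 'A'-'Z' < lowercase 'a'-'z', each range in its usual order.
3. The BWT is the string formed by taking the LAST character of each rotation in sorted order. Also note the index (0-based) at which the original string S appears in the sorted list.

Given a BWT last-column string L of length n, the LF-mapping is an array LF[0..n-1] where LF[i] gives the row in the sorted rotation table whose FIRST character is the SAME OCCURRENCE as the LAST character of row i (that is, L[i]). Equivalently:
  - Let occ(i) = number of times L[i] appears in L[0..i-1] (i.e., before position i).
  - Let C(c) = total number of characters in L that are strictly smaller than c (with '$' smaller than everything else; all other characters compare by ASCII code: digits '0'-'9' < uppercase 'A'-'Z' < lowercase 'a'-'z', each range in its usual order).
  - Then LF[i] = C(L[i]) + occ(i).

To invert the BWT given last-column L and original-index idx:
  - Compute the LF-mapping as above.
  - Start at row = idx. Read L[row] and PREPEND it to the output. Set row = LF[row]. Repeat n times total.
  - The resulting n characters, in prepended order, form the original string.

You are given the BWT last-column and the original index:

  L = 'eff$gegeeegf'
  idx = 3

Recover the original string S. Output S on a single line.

Answer: efeegefggfe$

Derivation:
LF mapping: 1 6 7 0 9 2 10 3 4 5 11 8
Walk LF starting at row 3, prepending L[row]:
  step 1: row=3, L[3]='$', prepend. Next row=LF[3]=0
  step 2: row=0, L[0]='e', prepend. Next row=LF[0]=1
  step 3: row=1, L[1]='f', prepend. Next row=LF[1]=6
  step 4: row=6, L[6]='g', prepend. Next row=LF[6]=10
  step 5: row=10, L[10]='g', prepend. Next row=LF[10]=11
  step 6: row=11, L[11]='f', prepend. Next row=LF[11]=8
  step 7: row=8, L[8]='e', prepend. Next row=LF[8]=4
  step 8: row=4, L[4]='g', prepend. Next row=LF[4]=9
  step 9: row=9, L[9]='e', prepend. Next row=LF[9]=5
  step 10: row=5, L[5]='e', prepend. Next row=LF[5]=2
  step 11: row=2, L[2]='f', prepend. Next row=LF[2]=7
  step 12: row=7, L[7]='e', prepend. Next row=LF[7]=3
Reversed output: efeegefggfe$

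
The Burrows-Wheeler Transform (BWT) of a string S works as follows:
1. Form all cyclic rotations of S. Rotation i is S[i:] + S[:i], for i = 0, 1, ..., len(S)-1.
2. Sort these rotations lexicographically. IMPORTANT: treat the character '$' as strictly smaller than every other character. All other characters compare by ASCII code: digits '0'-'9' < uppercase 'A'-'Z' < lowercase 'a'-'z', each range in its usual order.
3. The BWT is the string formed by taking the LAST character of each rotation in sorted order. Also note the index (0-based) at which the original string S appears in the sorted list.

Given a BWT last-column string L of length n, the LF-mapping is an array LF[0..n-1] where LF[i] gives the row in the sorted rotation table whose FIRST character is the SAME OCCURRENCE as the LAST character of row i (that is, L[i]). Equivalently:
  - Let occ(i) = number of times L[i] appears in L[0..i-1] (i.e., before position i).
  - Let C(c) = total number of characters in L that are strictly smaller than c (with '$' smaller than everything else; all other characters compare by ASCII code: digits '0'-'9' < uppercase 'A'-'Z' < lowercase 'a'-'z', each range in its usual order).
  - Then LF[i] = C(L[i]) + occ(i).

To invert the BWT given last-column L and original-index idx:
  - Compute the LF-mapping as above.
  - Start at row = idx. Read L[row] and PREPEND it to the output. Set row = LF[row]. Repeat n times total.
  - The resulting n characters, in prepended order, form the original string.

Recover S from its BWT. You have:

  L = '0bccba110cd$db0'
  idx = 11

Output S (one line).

LF mapping: 1 7 10 11 8 6 4 5 2 12 13 0 14 9 3
Walk LF starting at row 11, prepending L[row]:
  step 1: row=11, L[11]='$', prepend. Next row=LF[11]=0
  step 2: row=0, L[0]='0', prepend. Next row=LF[0]=1
  step 3: row=1, L[1]='b', prepend. Next row=LF[1]=7
  step 4: row=7, L[7]='1', prepend. Next row=LF[7]=5
  step 5: row=5, L[5]='a', prepend. Next row=LF[5]=6
  step 6: row=6, L[6]='1', prepend. Next row=LF[6]=4
  step 7: row=4, L[4]='b', prepend. Next row=LF[4]=8
  step 8: row=8, L[8]='0', prepend. Next row=LF[8]=2
  step 9: row=2, L[2]='c', prepend. Next row=LF[2]=10
  step 10: row=10, L[10]='d', prepend. Next row=LF[10]=13
  step 11: row=13, L[13]='b', prepend. Next row=LF[13]=9
  step 12: row=9, L[9]='c', prepend. Next row=LF[9]=12
  step 13: row=12, L[12]='d', prepend. Next row=LF[12]=14
  step 14: row=14, L[14]='0', prepend. Next row=LF[14]=3
  step 15: row=3, L[3]='c', prepend. Next row=LF[3]=11
Reversed output: c0dcbdc0b1a1b0$

Answer: c0dcbdc0b1a1b0$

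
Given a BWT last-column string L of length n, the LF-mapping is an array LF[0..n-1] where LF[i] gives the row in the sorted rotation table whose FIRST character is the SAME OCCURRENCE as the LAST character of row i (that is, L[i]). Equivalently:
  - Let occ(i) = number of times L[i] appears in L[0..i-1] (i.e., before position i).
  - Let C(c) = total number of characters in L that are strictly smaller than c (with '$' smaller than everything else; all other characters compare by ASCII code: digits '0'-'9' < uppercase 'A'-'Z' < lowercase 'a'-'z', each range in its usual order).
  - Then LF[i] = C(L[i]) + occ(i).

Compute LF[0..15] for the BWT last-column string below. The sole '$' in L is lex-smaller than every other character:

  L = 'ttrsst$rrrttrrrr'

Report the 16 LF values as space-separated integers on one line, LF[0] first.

Char counts: '$':1, 'r':8, 's':2, 't':5
C (first-col start): C('$')=0, C('r')=1, C('s')=9, C('t')=11
L[0]='t': occ=0, LF[0]=C('t')+0=11+0=11
L[1]='t': occ=1, LF[1]=C('t')+1=11+1=12
L[2]='r': occ=0, LF[2]=C('r')+0=1+0=1
L[3]='s': occ=0, LF[3]=C('s')+0=9+0=9
L[4]='s': occ=1, LF[4]=C('s')+1=9+1=10
L[5]='t': occ=2, LF[5]=C('t')+2=11+2=13
L[6]='$': occ=0, LF[6]=C('$')+0=0+0=0
L[7]='r': occ=1, LF[7]=C('r')+1=1+1=2
L[8]='r': occ=2, LF[8]=C('r')+2=1+2=3
L[9]='r': occ=3, LF[9]=C('r')+3=1+3=4
L[10]='t': occ=3, LF[10]=C('t')+3=11+3=14
L[11]='t': occ=4, LF[11]=C('t')+4=11+4=15
L[12]='r': occ=4, LF[12]=C('r')+4=1+4=5
L[13]='r': occ=5, LF[13]=C('r')+5=1+5=6
L[14]='r': occ=6, LF[14]=C('r')+6=1+6=7
L[15]='r': occ=7, LF[15]=C('r')+7=1+7=8

Answer: 11 12 1 9 10 13 0 2 3 4 14 15 5 6 7 8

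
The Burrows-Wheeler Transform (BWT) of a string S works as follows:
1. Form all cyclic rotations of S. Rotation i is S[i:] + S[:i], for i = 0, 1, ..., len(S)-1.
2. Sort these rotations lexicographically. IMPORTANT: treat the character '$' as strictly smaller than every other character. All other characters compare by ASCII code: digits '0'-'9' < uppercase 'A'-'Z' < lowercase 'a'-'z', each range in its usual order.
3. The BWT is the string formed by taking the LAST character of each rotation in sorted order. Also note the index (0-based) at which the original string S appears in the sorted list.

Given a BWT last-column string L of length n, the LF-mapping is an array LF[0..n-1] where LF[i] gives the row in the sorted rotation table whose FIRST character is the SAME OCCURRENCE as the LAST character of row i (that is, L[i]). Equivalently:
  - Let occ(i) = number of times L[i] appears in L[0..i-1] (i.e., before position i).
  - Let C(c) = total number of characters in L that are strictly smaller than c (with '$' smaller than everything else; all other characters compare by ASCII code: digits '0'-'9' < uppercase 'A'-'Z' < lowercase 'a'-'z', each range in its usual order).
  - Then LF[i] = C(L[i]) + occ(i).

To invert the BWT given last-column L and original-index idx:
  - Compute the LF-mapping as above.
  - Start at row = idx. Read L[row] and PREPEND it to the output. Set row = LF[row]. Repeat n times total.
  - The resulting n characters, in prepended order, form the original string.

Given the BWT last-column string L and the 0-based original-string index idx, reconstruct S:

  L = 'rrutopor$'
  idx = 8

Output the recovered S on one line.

LF mapping: 4 5 8 7 1 3 2 6 0
Walk LF starting at row 8, prepending L[row]:
  step 1: row=8, L[8]='$', prepend. Next row=LF[8]=0
  step 2: row=0, L[0]='r', prepend. Next row=LF[0]=4
  step 3: row=4, L[4]='o', prepend. Next row=LF[4]=1
  step 4: row=1, L[1]='r', prepend. Next row=LF[1]=5
  step 5: row=5, L[5]='p', prepend. Next row=LF[5]=3
  step 6: row=3, L[3]='t', prepend. Next row=LF[3]=7
  step 7: row=7, L[7]='r', prepend. Next row=LF[7]=6
  step 8: row=6, L[6]='o', prepend. Next row=LF[6]=2
  step 9: row=2, L[2]='u', prepend. Next row=LF[2]=8
Reversed output: uortpror$

Answer: uortpror$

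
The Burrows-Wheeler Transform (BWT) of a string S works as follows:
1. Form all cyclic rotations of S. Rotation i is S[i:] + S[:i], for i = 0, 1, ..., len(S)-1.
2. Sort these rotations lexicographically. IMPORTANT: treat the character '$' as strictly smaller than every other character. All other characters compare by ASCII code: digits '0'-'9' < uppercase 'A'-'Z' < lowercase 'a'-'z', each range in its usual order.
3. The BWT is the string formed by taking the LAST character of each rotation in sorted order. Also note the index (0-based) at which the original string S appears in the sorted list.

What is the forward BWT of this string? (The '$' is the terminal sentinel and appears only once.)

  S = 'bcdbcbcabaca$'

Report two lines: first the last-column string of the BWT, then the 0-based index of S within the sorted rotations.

Answer: accbacd$abbbc
7

Derivation:
All 13 rotations (rotation i = S[i:]+S[:i]):
  rot[0] = bcdbcbcabaca$
  rot[1] = cdbcbcabaca$b
  rot[2] = dbcbcabaca$bc
  rot[3] = bcbcabaca$bcd
  rot[4] = cbcabaca$bcdb
  rot[5] = bcabaca$bcdbc
  rot[6] = cabaca$bcdbcb
  rot[7] = abaca$bcdbcbc
  rot[8] = baca$bcdbcbca
  rot[9] = aca$bcdbcbcab
  rot[10] = ca$bcdbcbcaba
  rot[11] = a$bcdbcbcabac
  rot[12] = $bcdbcbcabaca
Sorted (with $ < everything):
  sorted[0] = $bcdbcbcabaca  (last char: 'a')
  sorted[1] = a$bcdbcbcabac  (last char: 'c')
  sorted[2] = abaca$bcdbcbc  (last char: 'c')
  sorted[3] = aca$bcdbcbcab  (last char: 'b')
  sorted[4] = baca$bcdbcbca  (last char: 'a')
  sorted[5] = bcabaca$bcdbc  (last char: 'c')
  sorted[6] = bcbcabaca$bcd  (last char: 'd')
  sorted[7] = bcdbcbcabaca$  (last char: '$')
  sorted[8] = ca$bcdbcbcaba  (last char: 'a')
  sorted[9] = cabaca$bcdbcb  (last char: 'b')
  sorted[10] = cbcabaca$bcdb  (last char: 'b')
  sorted[11] = cdbcbcabaca$b  (last char: 'b')
  sorted[12] = dbcbcabaca$bc  (last char: 'c')
Last column: accbacd$abbbc
Original string S is at sorted index 7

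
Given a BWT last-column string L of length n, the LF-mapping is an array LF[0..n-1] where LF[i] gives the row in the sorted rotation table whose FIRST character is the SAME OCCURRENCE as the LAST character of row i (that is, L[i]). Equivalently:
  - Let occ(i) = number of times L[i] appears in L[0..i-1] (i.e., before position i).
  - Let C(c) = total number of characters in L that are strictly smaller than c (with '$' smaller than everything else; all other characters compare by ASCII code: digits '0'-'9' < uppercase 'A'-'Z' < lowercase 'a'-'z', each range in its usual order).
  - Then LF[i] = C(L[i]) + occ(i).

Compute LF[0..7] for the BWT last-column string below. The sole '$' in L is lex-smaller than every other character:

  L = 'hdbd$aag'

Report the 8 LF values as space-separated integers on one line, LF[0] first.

Char counts: '$':1, 'a':2, 'b':1, 'd':2, 'g':1, 'h':1
C (first-col start): C('$')=0, C('a')=1, C('b')=3, C('d')=4, C('g')=6, C('h')=7
L[0]='h': occ=0, LF[0]=C('h')+0=7+0=7
L[1]='d': occ=0, LF[1]=C('d')+0=4+0=4
L[2]='b': occ=0, LF[2]=C('b')+0=3+0=3
L[3]='d': occ=1, LF[3]=C('d')+1=4+1=5
L[4]='$': occ=0, LF[4]=C('$')+0=0+0=0
L[5]='a': occ=0, LF[5]=C('a')+0=1+0=1
L[6]='a': occ=1, LF[6]=C('a')+1=1+1=2
L[7]='g': occ=0, LF[7]=C('g')+0=6+0=6

Answer: 7 4 3 5 0 1 2 6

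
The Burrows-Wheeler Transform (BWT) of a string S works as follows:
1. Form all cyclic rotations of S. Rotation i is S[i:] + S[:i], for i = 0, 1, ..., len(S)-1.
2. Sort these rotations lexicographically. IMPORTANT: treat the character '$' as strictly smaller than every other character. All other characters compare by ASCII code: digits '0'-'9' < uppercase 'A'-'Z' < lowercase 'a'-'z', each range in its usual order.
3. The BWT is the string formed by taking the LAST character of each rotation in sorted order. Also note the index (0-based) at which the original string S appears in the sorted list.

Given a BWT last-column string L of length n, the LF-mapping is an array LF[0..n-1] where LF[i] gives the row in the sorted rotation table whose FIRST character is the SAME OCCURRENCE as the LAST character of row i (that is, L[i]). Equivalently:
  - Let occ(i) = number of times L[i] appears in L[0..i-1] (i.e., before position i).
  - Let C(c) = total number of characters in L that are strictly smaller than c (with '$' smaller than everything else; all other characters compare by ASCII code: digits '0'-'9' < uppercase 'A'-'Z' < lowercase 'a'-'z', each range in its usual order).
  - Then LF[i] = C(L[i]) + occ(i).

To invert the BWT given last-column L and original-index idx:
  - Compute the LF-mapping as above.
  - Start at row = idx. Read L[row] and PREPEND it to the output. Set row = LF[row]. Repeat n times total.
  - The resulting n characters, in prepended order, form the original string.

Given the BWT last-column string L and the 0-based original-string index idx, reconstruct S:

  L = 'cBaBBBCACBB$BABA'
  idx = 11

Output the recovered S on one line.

LF mapping: 15 4 14 5 6 7 12 1 13 8 9 0 10 2 11 3
Walk LF starting at row 11, prepending L[row]:
  step 1: row=11, L[11]='$', prepend. Next row=LF[11]=0
  step 2: row=0, L[0]='c', prepend. Next row=LF[0]=15
  step 3: row=15, L[15]='A', prepend. Next row=LF[15]=3
  step 4: row=3, L[3]='B', prepend. Next row=LF[3]=5
  step 5: row=5, L[5]='B', prepend. Next row=LF[5]=7
  step 6: row=7, L[7]='A', prepend. Next row=LF[7]=1
  step 7: row=1, L[1]='B', prepend. Next row=LF[1]=4
  step 8: row=4, L[4]='B', prepend. Next row=LF[4]=6
  step 9: row=6, L[6]='C', prepend. Next row=LF[6]=12
  step 10: row=12, L[12]='B', prepend. Next row=LF[12]=10
  step 11: row=10, L[10]='B', prepend. Next row=LF[10]=9
  step 12: row=9, L[9]='B', prepend. Next row=LF[9]=8
  step 13: row=8, L[8]='C', prepend. Next row=LF[8]=13
  step 14: row=13, L[13]='A', prepend. Next row=LF[13]=2
  step 15: row=2, L[2]='a', prepend. Next row=LF[2]=14
  step 16: row=14, L[14]='B', prepend. Next row=LF[14]=11
Reversed output: BaACBBBCBBABBAc$

Answer: BaACBBBCBBABBAc$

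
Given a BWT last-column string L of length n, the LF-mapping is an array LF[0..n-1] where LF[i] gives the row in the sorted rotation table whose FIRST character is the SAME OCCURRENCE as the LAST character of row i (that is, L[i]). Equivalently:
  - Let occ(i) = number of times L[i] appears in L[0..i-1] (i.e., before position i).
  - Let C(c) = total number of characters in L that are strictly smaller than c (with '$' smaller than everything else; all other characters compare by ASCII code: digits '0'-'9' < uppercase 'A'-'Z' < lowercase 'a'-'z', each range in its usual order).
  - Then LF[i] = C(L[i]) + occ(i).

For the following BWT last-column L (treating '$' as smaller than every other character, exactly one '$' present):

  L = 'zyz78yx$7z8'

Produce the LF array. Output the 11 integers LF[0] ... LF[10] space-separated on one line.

Answer: 8 6 9 1 3 7 5 0 2 10 4

Derivation:
Char counts: '$':1, '7':2, '8':2, 'x':1, 'y':2, 'z':3
C (first-col start): C('$')=0, C('7')=1, C('8')=3, C('x')=5, C('y')=6, C('z')=8
L[0]='z': occ=0, LF[0]=C('z')+0=8+0=8
L[1]='y': occ=0, LF[1]=C('y')+0=6+0=6
L[2]='z': occ=1, LF[2]=C('z')+1=8+1=9
L[3]='7': occ=0, LF[3]=C('7')+0=1+0=1
L[4]='8': occ=0, LF[4]=C('8')+0=3+0=3
L[5]='y': occ=1, LF[5]=C('y')+1=6+1=7
L[6]='x': occ=0, LF[6]=C('x')+0=5+0=5
L[7]='$': occ=0, LF[7]=C('$')+0=0+0=0
L[8]='7': occ=1, LF[8]=C('7')+1=1+1=2
L[9]='z': occ=2, LF[9]=C('z')+2=8+2=10
L[10]='8': occ=1, LF[10]=C('8')+1=3+1=4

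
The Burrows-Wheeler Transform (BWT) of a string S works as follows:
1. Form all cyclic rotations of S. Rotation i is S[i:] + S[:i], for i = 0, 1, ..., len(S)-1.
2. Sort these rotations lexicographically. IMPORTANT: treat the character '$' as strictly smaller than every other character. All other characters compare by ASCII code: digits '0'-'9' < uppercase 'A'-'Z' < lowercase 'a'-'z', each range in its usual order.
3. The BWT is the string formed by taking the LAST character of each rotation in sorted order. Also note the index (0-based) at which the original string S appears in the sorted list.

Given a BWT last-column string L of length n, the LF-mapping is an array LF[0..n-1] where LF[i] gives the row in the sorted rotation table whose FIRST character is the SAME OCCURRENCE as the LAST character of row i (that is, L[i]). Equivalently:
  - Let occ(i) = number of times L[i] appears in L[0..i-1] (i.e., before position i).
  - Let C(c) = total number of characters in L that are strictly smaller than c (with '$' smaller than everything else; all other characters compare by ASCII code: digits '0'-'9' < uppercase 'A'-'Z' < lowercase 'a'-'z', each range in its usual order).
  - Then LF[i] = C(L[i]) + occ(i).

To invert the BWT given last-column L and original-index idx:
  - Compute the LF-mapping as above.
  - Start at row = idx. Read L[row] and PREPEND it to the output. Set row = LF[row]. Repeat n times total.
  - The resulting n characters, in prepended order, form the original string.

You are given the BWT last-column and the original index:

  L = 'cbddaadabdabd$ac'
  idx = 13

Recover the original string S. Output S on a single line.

Answer: dbaacddabbdaadc$

Derivation:
LF mapping: 9 6 11 12 1 2 13 3 7 14 4 8 15 0 5 10
Walk LF starting at row 13, prepending L[row]:
  step 1: row=13, L[13]='$', prepend. Next row=LF[13]=0
  step 2: row=0, L[0]='c', prepend. Next row=LF[0]=9
  step 3: row=9, L[9]='d', prepend. Next row=LF[9]=14
  step 4: row=14, L[14]='a', prepend. Next row=LF[14]=5
  step 5: row=5, L[5]='a', prepend. Next row=LF[5]=2
  step 6: row=2, L[2]='d', prepend. Next row=LF[2]=11
  step 7: row=11, L[11]='b', prepend. Next row=LF[11]=8
  step 8: row=8, L[8]='b', prepend. Next row=LF[8]=7
  step 9: row=7, L[7]='a', prepend. Next row=LF[7]=3
  step 10: row=3, L[3]='d', prepend. Next row=LF[3]=12
  step 11: row=12, L[12]='d', prepend. Next row=LF[12]=15
  step 12: row=15, L[15]='c', prepend. Next row=LF[15]=10
  step 13: row=10, L[10]='a', prepend. Next row=LF[10]=4
  step 14: row=4, L[4]='a', prepend. Next row=LF[4]=1
  step 15: row=1, L[1]='b', prepend. Next row=LF[1]=6
  step 16: row=6, L[6]='d', prepend. Next row=LF[6]=13
Reversed output: dbaacddabbdaadc$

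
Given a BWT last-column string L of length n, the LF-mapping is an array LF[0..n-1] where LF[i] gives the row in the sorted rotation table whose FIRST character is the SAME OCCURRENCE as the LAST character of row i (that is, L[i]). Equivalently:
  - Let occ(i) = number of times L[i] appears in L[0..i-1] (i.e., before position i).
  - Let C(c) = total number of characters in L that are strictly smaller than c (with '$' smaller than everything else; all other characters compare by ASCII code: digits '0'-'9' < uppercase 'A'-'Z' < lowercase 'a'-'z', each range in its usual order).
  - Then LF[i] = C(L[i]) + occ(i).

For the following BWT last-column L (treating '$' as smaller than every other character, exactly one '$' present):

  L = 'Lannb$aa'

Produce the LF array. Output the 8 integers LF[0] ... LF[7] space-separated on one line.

Char counts: '$':1, 'L':1, 'a':3, 'b':1, 'n':2
C (first-col start): C('$')=0, C('L')=1, C('a')=2, C('b')=5, C('n')=6
L[0]='L': occ=0, LF[0]=C('L')+0=1+0=1
L[1]='a': occ=0, LF[1]=C('a')+0=2+0=2
L[2]='n': occ=0, LF[2]=C('n')+0=6+0=6
L[3]='n': occ=1, LF[3]=C('n')+1=6+1=7
L[4]='b': occ=0, LF[4]=C('b')+0=5+0=5
L[5]='$': occ=0, LF[5]=C('$')+0=0+0=0
L[6]='a': occ=1, LF[6]=C('a')+1=2+1=3
L[7]='a': occ=2, LF[7]=C('a')+2=2+2=4

Answer: 1 2 6 7 5 0 3 4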